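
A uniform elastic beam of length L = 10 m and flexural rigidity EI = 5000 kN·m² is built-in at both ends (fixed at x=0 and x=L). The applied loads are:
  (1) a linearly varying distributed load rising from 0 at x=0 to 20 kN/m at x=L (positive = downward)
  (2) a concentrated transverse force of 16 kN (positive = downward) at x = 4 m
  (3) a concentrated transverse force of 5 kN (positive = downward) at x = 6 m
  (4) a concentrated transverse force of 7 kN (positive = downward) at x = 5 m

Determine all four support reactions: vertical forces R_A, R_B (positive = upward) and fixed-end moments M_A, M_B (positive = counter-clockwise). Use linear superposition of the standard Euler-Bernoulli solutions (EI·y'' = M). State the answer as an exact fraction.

Load 1 — triangular load w₀=20 kN/m (0→w₀ over full span):
  R_A = 3w₀L/20 = 3·20·10/20 = 30 kN
  M_A = w₀L²/30 = 20·10²/30 = 200/3 kN·m
  R_B = 7w₀L/20 = 7·20·10/20 = 70 kN
  M_B = -w₀L²/20 = -20·10²/20 = -100 kN·m
Load 2 — point force P=16 kN at a=4 m (b=L-a=6):
  R_A = Pb²(3a+b)/L³ = 16·6²·(3·4+6)/10³ = 1296/125 kN
  M_A = Pab²/L² = 16·4·6²/10² = 576/25 kN·m
  R_B = Pa²(a+3b)/L³ = 16·4²·(4+3·6)/10³ = 704/125 kN
  M_B = -Pa²b/L² = -16·4²·6/10² = -384/25 kN·m
Load 3 — point force P=5 kN at a=6 m (b=L-a=4):
  R_A = Pb²(3a+b)/L³ = 5·4²·(3·6+4)/10³ = 44/25 kN
  M_A = Pab²/L² = 5·6·4²/10² = 24/5 kN·m
  R_B = Pa²(a+3b)/L³ = 5·6²·(6+3·4)/10³ = 81/25 kN
  M_B = -Pa²b/L² = -5·6²·4/10² = -36/5 kN·m
Load 4 — point force P=7 kN at a=5 m (b=L-a=5):
  R_A = Pb²(3a+b)/L³ = 7·5²·(3·5+5)/10³ = 7/2 kN
  M_A = Pab²/L² = 7·5·5²/10² = 35/4 kN·m
  R_B = Pa²(a+3b)/L³ = 7·5²·(5+3·5)/10³ = 7/2 kN
  M_B = -Pa²b/L² = -7·5²·5/10² = -35/4 kN·m
Superposition: R_A = 11407/250 kN, M_A = 30977/300 kN·m, R_B = 20593/250 kN, M_B = -13131/100 kN·m

R_A = 11407/250 kN, M_A = 30977/300 kN·m, R_B = 20593/250 kN, M_B = -13131/100 kN·m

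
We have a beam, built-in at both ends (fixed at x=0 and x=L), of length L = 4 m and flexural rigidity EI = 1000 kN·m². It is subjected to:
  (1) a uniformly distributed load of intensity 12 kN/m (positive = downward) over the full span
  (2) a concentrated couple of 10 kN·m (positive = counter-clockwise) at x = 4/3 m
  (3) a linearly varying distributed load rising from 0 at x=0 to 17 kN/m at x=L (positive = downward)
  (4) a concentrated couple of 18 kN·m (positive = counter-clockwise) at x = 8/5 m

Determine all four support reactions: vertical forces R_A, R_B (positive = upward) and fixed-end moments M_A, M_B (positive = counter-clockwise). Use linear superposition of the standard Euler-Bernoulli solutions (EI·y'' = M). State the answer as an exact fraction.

Load 1 — uniform load w=12 kN/m over full span:
  R_A = wL/2 = 12·4/2 = 24 kN
  M_A = wL²/12 = 12·4²/12 = 16 kN·m
  R_B = wL/2 = 12·4/2 = 24 kN
  M_B = -wL²/12 = -12·4²/12 = -16 kN·m
Load 2 — applied couple M₀=10 kN·m at a=4/3 m (b=L-a=8/3):
  R_A = 6M₀ab/L³ = 6·10·(4/3)·(8/3)/4³ = 10/3 kN
  M_A = M₀b(2a-b)/L² = 10·(8/3)·(2·(4/3)-(8/3))/4² = 0 kN·m
  R_B = -6M₀ab/L³ = -6·10·(4/3)·(8/3)/4³ = -10/3 kN
  M_B = M₀a(2b-a)/L² = 10·(4/3)·(2·(8/3)-(4/3))/4² = 10/3 kN·m
Load 3 — triangular load w₀=17 kN/m (0→w₀ over full span):
  R_A = 3w₀L/20 = 3·17·4/20 = 51/5 kN
  M_A = w₀L²/30 = 17·4²/30 = 136/15 kN·m
  R_B = 7w₀L/20 = 7·17·4/20 = 119/5 kN
  M_B = -w₀L²/20 = -17·4²/20 = -68/5 kN·m
Load 4 — applied couple M₀=18 kN·m at a=8/5 m (b=L-a=12/5):
  R_A = 6M₀ab/L³ = 6·18·(8/5)·(12/5)/4³ = 162/25 kN
  M_A = M₀b(2a-b)/L² = 18·(12/5)·(2·(8/5)-(12/5))/4² = 54/25 kN·m
  R_B = -6M₀ab/L³ = -6·18·(8/5)·(12/5)/4³ = -162/25 kN
  M_B = M₀a(2b-a)/L² = 18·(8/5)·(2·(12/5)-(8/5))/4² = 144/25 kN·m
Superposition: R_A = 3301/75 kN, M_A = 2042/75 kN·m, R_B = 2849/75 kN, M_B = -1538/75 kN·m

R_A = 3301/75 kN, M_A = 2042/75 kN·m, R_B = 2849/75 kN, M_B = -1538/75 kN·m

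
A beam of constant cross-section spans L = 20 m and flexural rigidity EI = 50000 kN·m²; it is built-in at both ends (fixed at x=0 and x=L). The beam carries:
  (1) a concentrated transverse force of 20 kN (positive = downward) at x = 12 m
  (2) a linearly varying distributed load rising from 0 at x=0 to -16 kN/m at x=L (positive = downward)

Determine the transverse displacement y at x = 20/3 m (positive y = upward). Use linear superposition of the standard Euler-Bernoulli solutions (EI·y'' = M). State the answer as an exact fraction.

Load 1 — point force P=20 kN at a=12 m (b=L-a=8):
  y_1 = -Pb²x²(3aL-(3a+b)x)/(6L³EI)  [x≤a] = -20·8²·(20/3)²·(3·12·20-(3·12+8)·(20/3))/(6·20³·50000) = -512/50625 m
Load 2 — triangular load w₀=-16 kN/m (0→w₀ over full span):
  y_2 = -w₀x²(L-x)²(x+2L)/(120LEI) = -(-16)·(20/3)²·(20-(20/3))²·((20/3)+2·20)/(120·20·50000) = 896/18225 m
Superposition: y = Σ y_i = 17792/455625 m ≈ 0.039050 m

y(20/3) = 17792/455625 m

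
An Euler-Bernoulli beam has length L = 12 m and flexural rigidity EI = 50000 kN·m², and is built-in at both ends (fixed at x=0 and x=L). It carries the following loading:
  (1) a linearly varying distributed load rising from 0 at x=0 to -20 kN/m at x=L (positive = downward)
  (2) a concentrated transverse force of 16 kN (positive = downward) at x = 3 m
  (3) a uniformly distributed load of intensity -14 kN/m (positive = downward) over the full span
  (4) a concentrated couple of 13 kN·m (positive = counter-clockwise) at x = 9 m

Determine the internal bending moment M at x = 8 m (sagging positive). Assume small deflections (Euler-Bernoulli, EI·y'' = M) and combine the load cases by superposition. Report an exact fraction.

M(8) = -14269/144 kN·m

Load 1 — triangular load w₀=-20 kN/m (0→w₀ over full span):
  M_1 = 3w₀Lx/20 - w₀L²/30 - w₀x³/(6L) = 3·(-20)·12·8/20 - (-20)·12²/30 - (-20)·8³/(6·12) = -448/9 kN·m
Load 2 — point force P=16 kN at a=3 m (b=L-a=9):
  M_2 = Pa²(a+3b)(L-x)/L³ - Pa²b/L²  [x>a] = 16·3²·(3+3·9)·(12-8)/12³ - 16·3²·9/12² = 1 kN·m
Load 3 — uniform load w=-14 kN/m over full span:
  M_3 = wLx/2 - wL²/12 - wx²/2 = (-14)·12·8/2 - (-14)·12²/12 - (-14)·8²/2 = -56 kN·m
Load 4 — applied couple M₀=13 kN·m at a=9 m (b=L-a=3):
  M_4 = R_Ax - M_A  [x≤a] with R_A=39/32, M_A=65/16 = (39/32)·8 - (65/16) = 91/16 kN·m
Superposition: M = Σ M_i = -14269/144 kN·m ≈ -99.090278 kN·m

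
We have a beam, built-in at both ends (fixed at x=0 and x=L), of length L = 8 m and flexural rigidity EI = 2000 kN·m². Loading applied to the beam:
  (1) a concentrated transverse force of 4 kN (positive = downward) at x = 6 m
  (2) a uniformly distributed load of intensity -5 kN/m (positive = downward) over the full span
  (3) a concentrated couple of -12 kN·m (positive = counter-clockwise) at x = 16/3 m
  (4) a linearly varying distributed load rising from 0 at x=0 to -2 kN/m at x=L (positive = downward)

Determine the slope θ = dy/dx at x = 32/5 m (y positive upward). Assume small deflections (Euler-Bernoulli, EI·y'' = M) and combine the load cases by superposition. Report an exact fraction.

θ(32/5) = -5749/468750 rad

Load 1 — point force P=4 kN at a=6 m (b=L-a=2):
  θ_1 = Pa²(L-x)(2bL-(3b+a)(L-x))/(2L³EI)  [x>a] = 4·6²·(8-(32/5))·(2·2·8-(3·2+6)·(8-(32/5)))/(2·8³·2000) = 9/6250 rad
Load 2 — uniform load w=-5 kN/m over full span:
  θ_2 = -wx(L-x)(L-2x)/(12EI) = -(-5)·(32/5)·(8-(32/5))·(8-2·(32/5))/(12·2000) = -32/3125 rad
Load 3 — applied couple M₀=-12 kN·m at a=16/3 m (b=L-a=8/3):
  θ_3 = (R_Ax²/2 - M_Ax - M₀(x-a))/EI  [x>a] with R_A=-2, M_A=-4 = ((-2)·(32/5)²/2 - (-4)·(32/5) - (-12)·((32/5)-(16/3)))/2000 = -4/3125 rad
Load 4 — triangular load w₀=-2 kN/m (0→w₀ over full span):
  θ_4 = -w₀(2x(L-x)(L-2x)(x+2L)+x²(L-x)²)/(120LEI) = -(-2)·(2·(32/5)·(8-(32/5))·(8-2·(32/5))·((32/5)+2·8)+(32/5)²·(8-(32/5))²)/(120·8·2000) = -512/234375 rad
Superposition: θ = Σ θ_i = -5749/468750 rad ≈ -0.012265 rad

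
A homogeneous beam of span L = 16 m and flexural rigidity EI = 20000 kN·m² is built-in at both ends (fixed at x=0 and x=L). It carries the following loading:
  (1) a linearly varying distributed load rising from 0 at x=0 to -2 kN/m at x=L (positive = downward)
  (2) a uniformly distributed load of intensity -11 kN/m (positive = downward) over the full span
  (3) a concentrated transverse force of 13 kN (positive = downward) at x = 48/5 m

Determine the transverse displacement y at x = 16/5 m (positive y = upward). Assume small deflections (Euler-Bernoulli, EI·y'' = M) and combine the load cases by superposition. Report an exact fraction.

Load 1 — triangular load w₀=-2 kN/m (0→w₀ over full span):
  y_1 = -w₀x²(L-x)²(x+2L)/(120LEI) = -(-2)·(16/5)²·(16-(16/5))²·((16/5)+2·16)/(120·16·20000) = 90112/29296875 m
Load 2 — uniform load w=-11 kN/m over full span:
  y_2 = -wx²(L-x)²/(24EI) = -(-11)·(16/5)²·(16-(16/5))²/(24·20000) = 45056/1171875 m
Load 3 — point force P=13 kN at a=48/5 m (b=L-a=32/5):
  y_3 = -Pb²x²(3aL-(3a+b)x)/(6L³EI)  [x≤a] = -13·(32/5)²·(16/5)²·(3·(48/5)·16-(3·(48/5)+(32/5))·(16/5))/(6·16³·20000) = -113152/29296875 m
Superposition: y = Σ y_i = 220672/5859375 m ≈ 0.037661 m

y(16/5) = 220672/5859375 m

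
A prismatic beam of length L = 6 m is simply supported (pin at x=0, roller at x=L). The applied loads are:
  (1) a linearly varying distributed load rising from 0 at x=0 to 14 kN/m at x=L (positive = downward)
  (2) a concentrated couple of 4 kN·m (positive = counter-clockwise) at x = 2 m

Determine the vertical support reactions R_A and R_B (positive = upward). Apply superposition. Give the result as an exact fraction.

Load 1 — triangular load w₀=14 kN/m (0→w₀ over full span):
  R_A = w₀L/6 = 14·6/6 = 14 kN
  R_B = w₀L/3 = 14·6/3 = 28 kN
Load 2 — applied couple M₀=4 kN·m at a=2 m (b=L-a=4):
  R_A = M₀/L = 4/6 = 2/3 kN
  R_B = -M₀/L = -4/6 = -2/3 kN
Superposition: R_A = 44/3 kN, R_B = 82/3 kN

R_A = 44/3 kN, R_B = 82/3 kN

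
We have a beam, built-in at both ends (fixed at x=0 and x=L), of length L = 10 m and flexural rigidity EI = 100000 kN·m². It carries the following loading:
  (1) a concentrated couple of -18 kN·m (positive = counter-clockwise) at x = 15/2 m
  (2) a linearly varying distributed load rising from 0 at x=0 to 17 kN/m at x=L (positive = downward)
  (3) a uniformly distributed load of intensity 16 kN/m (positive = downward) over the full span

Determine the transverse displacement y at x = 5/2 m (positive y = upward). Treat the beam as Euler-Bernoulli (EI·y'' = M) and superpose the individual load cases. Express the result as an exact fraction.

y(5/2) = -6843/2048000 m

Load 1 — applied couple M₀=-18 kN·m at a=15/2 m (b=L-a=5/2):
  y_1 = (R_Ax³/6 - M_Ax²/2)/EI  [x≤a] with R_A=-81/40, M_A=-45/8 = ((-81/40)·(5/2)³/6 - (-45/8)·(5/2)²/2)/100000 = 63/512000 m
Load 2 — triangular load w₀=17 kN/m (0→w₀ over full span):
  y_2 = -w₀x²(L-x)²(x+2L)/(120LEI) = -17·(5/2)²·(10-(5/2))²·((5/2)+2·10)/(120·10·100000) = -459/409600 m
Load 3 — uniform load w=16 kN/m over full span:
  y_3 = -wx²(L-x)²/(24EI) = -16·(5/2)²·(10-(5/2))²/(24·100000) = -3/1280 m
Superposition: y = Σ y_i = -6843/2048000 m ≈ -0.003341 m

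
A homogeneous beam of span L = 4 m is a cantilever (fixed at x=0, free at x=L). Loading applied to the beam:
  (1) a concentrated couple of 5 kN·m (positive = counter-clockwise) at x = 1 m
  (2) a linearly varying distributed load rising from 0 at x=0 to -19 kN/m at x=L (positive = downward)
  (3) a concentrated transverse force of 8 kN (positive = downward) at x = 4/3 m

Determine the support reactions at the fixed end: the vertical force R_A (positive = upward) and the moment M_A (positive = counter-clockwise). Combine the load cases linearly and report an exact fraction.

Load 1 — applied couple M₀=5 kN·m at a=1 m (b=L-a=3):
  R_A = 0 kN
  M_A = -M₀ = -5 kN·m
Load 2 — triangular load w₀=-19 kN/m (0→w₀ over full span):
  R_A = w₀L/2 = (-19)·4/2 = -38 kN
  M_A = w₀L²/3 = (-19)·4²/3 = -304/3 kN·m
Load 3 — point force P=8 kN at a=4/3 m (b=L-a=8/3):
  R_A = P = 8 kN
  M_A = Pa = 8·(4/3) = 32/3 kN·m
Superposition: R_A = -30 kN, M_A = -287/3 kN·m

R_A = -30 kN, M_A = -287/3 kN·m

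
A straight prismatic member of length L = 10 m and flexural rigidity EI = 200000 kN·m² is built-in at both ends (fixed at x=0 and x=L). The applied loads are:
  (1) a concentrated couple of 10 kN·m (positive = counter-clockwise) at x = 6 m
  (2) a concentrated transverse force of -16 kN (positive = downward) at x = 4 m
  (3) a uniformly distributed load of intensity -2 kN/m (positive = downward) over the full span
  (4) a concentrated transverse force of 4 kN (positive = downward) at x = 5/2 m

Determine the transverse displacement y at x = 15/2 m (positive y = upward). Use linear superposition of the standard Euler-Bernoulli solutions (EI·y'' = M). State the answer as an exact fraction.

Load 1 — applied couple M₀=10 kN·m at a=6 m (b=L-a=4):
  y_1 = (R_Ax³/6 - M_Ax²/2 - M₀(x-a)²/2)/EI  [x>a] with R_A=36/25, M_A=16/5 = ((36/25)·(15/2)³/6 - (16/5)·(15/2)²/2 - 10·((15/2)-6)²/2)/200000 = 0 m
Load 2 — point force P=-16 kN at a=4 m (b=L-a=6):
  y_2 = -Pa²(L-x)²(3bL-(3b+a)(L-x))/(6L³EI)  [x>a] = -(-16)·4²·(10-(15/2))²·(3·6·10-(3·6+4)·(10-(15/2)))/(6·10³·200000) = 1/6000 m
Load 3 — uniform load w=-2 kN/m over full span:
  y_3 = -wx²(L-x)²/(24EI) = -(-2)·(15/2)²·(10-(15/2))²/(24·200000) = 3/20480 m
Load 4 — point force P=4 kN at a=5/2 m (b=L-a=15/2):
  y_4 = -Pa²(L-x)²(3bL-(3b+a)(L-x))/(6L³EI)  [x>a] = -4·(5/2)²·(10-(15/2))²·(3·(15/2)·10-(3·(15/2)+(5/2))·(10-(15/2)))/(6·10³·200000) = -13/614400 m
Superposition: y = Σ y_i = 299/1024000 m ≈ 0.000292 m

y(15/2) = 299/1024000 m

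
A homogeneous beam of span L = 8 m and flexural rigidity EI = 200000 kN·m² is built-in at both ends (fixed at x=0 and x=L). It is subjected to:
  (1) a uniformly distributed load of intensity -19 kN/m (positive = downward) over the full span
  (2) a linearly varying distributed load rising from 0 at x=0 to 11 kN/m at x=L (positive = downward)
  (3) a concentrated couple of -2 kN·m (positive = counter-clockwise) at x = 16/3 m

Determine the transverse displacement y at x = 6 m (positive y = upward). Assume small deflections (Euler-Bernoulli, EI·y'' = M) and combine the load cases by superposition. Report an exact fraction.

Load 1 — uniform load w=-19 kN/m over full span:
  y_1 = -wx²(L-x)²/(24EI) = -(-19)·6²·(8-6)²/(24·200000) = 57/100000 m
Load 2 — triangular load w₀=11 kN/m (0→w₀ over full span):
  y_2 = -w₀x²(L-x)²(x+2L)/(120LEI) = -11·6²·(8-6)²·(6+2·8)/(120·8·200000) = -363/2000000 m
Load 3 — applied couple M₀=-2 kN·m at a=16/3 m (b=L-a=8/3):
  y_3 = (R_Ax³/6 - M_Ax²/2 - M₀(x-a)²/2)/EI  [x>a] with R_A=-1/3, M_A=-2/3 = ((-1/3)·6³/6 - (-2/3)·6²/2 - (-2)·(6-(16/3))²/2)/200000 = 1/450000 m
Superposition: y = Σ y_i = 7033/18000000 m ≈ 0.000391 m

y(6) = 7033/18000000 m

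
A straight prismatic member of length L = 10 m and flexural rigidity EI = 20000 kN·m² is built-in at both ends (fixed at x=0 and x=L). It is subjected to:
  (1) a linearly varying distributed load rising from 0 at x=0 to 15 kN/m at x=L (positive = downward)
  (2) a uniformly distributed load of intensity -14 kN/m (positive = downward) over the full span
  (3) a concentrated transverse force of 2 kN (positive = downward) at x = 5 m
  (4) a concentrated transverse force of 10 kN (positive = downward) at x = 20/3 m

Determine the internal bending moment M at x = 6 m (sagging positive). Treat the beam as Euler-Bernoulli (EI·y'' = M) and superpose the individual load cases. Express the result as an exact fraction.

Load 1 — triangular load w₀=15 kN/m (0→w₀ over full span):
  M_1 = 3w₀Lx/20 - w₀L²/30 - w₀x³/(6L) = 3·15·10·6/20 - 15·10²/30 - 15·6³/(6·10) = 31 kN·m
Load 2 — uniform load w=-14 kN/m over full span:
  M_2 = wLx/2 - wL²/12 - wx²/2 = (-14)·10·6/2 - (-14)·10²/12 - (-14)·6²/2 = -154/3 kN·m
Load 3 — point force P=2 kN at a=5 m (b=L-a=5):
  M_3 = Pa²(a+3b)(L-x)/L³ - Pa²b/L²  [x>a] = 2·5²·(5+3·5)·(10-6)/10³ - 2·5²·5/10² = 3/2 kN·m
Load 4 — point force P=10 kN at a=20/3 m (b=L-a=10/3):
  M_4 = Pb²(3a+b)x/L³ - Pab²/L²  [x≤a] = 10·(10/3)²·(3·(20/3)+(10/3))·6/10³ - 10·(20/3)·(10/3)²/10² = 220/27 kN·m
Superposition: M = Σ M_i = -577/54 kN·m ≈ -10.685185 kN·m

M(6) = -577/54 kN·m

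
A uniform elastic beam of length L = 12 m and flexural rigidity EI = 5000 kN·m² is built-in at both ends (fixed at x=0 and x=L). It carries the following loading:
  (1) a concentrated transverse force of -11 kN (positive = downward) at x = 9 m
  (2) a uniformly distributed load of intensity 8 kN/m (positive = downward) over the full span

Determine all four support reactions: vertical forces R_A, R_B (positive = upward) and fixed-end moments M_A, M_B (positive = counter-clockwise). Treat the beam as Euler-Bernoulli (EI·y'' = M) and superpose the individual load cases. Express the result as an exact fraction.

Load 1 — point force P=-11 kN at a=9 m (b=L-a=3):
  R_A = Pb²(3a+b)/L³ = (-11)·3²·(3·9+3)/12³ = -55/32 kN
  M_A = Pab²/L² = (-11)·9·3²/12² = -99/16 kN·m
  R_B = Pa²(a+3b)/L³ = (-11)·9²·(9+3·3)/12³ = -297/32 kN
  M_B = -Pa²b/L² = -(-11)·9²·3/12² = 297/16 kN·m
Load 2 — uniform load w=8 kN/m over full span:
  R_A = wL/2 = 8·12/2 = 48 kN
  M_A = wL²/12 = 8·12²/12 = 96 kN·m
  R_B = wL/2 = 8·12/2 = 48 kN
  M_B = -wL²/12 = -8·12²/12 = -96 kN·m
Superposition: R_A = 1481/32 kN, M_A = 1437/16 kN·m, R_B = 1239/32 kN, M_B = -1239/16 kN·m

R_A = 1481/32 kN, M_A = 1437/16 kN·m, R_B = 1239/32 kN, M_B = -1239/16 kN·m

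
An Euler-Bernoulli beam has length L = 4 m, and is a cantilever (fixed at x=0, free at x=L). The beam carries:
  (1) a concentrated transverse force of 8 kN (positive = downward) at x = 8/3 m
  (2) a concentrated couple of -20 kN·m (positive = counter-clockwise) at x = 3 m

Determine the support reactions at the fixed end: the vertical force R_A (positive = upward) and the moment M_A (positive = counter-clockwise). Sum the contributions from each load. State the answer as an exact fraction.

R_A = 8 kN, M_A = 124/3 kN·m

Load 1 — point force P=8 kN at a=8/3 m (b=L-a=4/3):
  R_A = P = 8 kN
  M_A = Pa = 8·(8/3) = 64/3 kN·m
Load 2 — applied couple M₀=-20 kN·m at a=3 m (b=L-a=1):
  R_A = 0 kN
  M_A = -M₀ = -(-20) = 20 kN·m
Superposition: R_A = 8 kN, M_A = 124/3 kN·m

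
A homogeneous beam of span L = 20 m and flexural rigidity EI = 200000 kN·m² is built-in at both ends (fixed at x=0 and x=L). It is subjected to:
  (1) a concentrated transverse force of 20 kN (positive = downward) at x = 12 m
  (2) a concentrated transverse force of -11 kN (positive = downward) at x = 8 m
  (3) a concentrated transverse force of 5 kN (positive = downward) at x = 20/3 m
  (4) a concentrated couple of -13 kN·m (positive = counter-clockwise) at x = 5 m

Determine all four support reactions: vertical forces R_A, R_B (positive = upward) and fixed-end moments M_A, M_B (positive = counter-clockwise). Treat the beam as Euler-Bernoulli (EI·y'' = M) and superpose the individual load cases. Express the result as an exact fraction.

R_A = 311521/108000 kN, M_A = 258901/10800 kN·m, R_B = 1200479/108000 kN, M_B = -517859/10800 kN·m

Load 1 — point force P=20 kN at a=12 m (b=L-a=8):
  R_A = Pb²(3a+b)/L³ = 20·8²·(3·12+8)/20³ = 176/25 kN
  M_A = Pab²/L² = 20·12·8²/20² = 192/5 kN·m
  R_B = Pa²(a+3b)/L³ = 20·12²·(12+3·8)/20³ = 324/25 kN
  M_B = -Pa²b/L² = -20·12²·8/20² = -288/5 kN·m
Load 2 — point force P=-11 kN at a=8 m (b=L-a=12):
  R_A = Pb²(3a+b)/L³ = (-11)·12²·(3·8+12)/20³ = -891/125 kN
  M_A = Pab²/L² = (-11)·8·12²/20² = -792/25 kN·m
  R_B = Pa²(a+3b)/L³ = (-11)·8²·(8+3·12)/20³ = -484/125 kN
  M_B = -Pa²b/L² = -(-11)·8²·12/20² = 528/25 kN·m
Load 3 — point force P=5 kN at a=20/3 m (b=L-a=40/3):
  R_A = Pb²(3a+b)/L³ = 5·(40/3)²·(3·(20/3)+(40/3))/20³ = 100/27 kN
  M_A = Pab²/L² = 5·(20/3)·(40/3)²/20² = 400/27 kN·m
  R_B = Pa²(a+3b)/L³ = 5·(20/3)²·((20/3)+3·(40/3))/20³ = 35/27 kN
  M_B = -Pa²b/L² = -5·(20/3)²·(40/3)/20² = -200/27 kN·m
Load 4 — applied couple M₀=-13 kN·m at a=5 m (b=L-a=15):
  R_A = 6M₀ab/L³ = 6·(-13)·5·15/20³ = -117/160 kN
  M_A = M₀b(2a-b)/L² = (-13)·15·(2·5-15)/20² = 39/16 kN·m
  R_B = -6M₀ab/L³ = -6·(-13)·5·15/20³ = 117/160 kN
  M_B = M₀a(2b-a)/L² = (-13)·5·(2·15-5)/20² = -65/16 kN·m
Superposition: R_A = 311521/108000 kN, M_A = 258901/10800 kN·m, R_B = 1200479/108000 kN, M_B = -517859/10800 kN·m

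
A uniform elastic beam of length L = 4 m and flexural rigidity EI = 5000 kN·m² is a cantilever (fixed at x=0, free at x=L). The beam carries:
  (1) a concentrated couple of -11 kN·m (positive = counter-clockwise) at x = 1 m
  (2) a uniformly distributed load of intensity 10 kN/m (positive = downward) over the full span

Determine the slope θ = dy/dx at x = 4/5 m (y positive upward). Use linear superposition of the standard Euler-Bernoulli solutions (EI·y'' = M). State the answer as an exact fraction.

θ(4/5) = -1141/93750 rad

Load 1 — applied couple M₀=-11 kN·m at a=1 m (b=L-a=3):
  θ_1 = M₀x/EI  [x≤a] = (-11)·(4/5)/5000 = -11/6250 rad
Load 2 — uniform load w=10 kN/m over full span:
  θ_2 = -wx(x²-3Lx+3L²)/(6EI) = -10·(4/5)·((4/5)²-3·4·(4/5)+3·4²)/(6·5000) = -488/46875 rad
Superposition: θ = Σ θ_i = -1141/93750 rad ≈ -0.012171 rad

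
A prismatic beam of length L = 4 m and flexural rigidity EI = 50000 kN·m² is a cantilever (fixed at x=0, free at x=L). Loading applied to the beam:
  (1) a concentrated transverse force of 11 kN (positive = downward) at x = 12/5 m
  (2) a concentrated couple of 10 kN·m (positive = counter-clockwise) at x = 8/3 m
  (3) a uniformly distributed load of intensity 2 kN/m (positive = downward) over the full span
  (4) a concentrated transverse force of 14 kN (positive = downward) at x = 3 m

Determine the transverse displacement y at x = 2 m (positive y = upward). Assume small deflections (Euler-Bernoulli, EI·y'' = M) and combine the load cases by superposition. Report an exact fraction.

Load 1 — point force P=11 kN at a=12/5 m (b=L-a=8/5):
  y_1 = -Px²(3a-x)/(6EI)  [x≤a] = -11·2²·(3·(12/5)-2)/(6·50000) = -143/187500 m
Load 2 — applied couple M₀=10 kN·m at a=8/3 m (b=L-a=4/3):
  y_2 = M₀x²/(2EI)  [x≤a] = 10·2²/(2·50000) = 1/2500 m
Load 3 — uniform load w=2 kN/m over full span:
  y_3 = -wx²(x²-4Lx+6L²)/(24EI) = -2·2²·(2²-4·4·2+6·4²)/(24·50000) = -17/37500 m
Load 4 — point force P=14 kN at a=3 m (b=L-a=1):
  y_4 = -Px²(3a-x)/(6EI)  [x≤a] = -14·2²·(3·3-2)/(6·50000) = -49/37500 m
Superposition: y = Σ y_i = -199/93750 m ≈ -0.002123 m

y(2) = -199/93750 m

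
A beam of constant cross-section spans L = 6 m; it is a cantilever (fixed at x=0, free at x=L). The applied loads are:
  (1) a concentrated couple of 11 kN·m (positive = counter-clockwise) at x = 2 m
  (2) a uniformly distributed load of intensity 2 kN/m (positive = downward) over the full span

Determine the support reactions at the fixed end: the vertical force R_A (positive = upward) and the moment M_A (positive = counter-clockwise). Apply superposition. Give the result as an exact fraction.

R_A = 12 kN, M_A = 25 kN·m

Load 1 — applied couple M₀=11 kN·m at a=2 m (b=L-a=4):
  R_A = 0 kN
  M_A = -M₀ = -11 kN·m
Load 2 — uniform load w=2 kN/m over full span:
  R_A = wL = 2·6 = 12 kN
  M_A = wL²/2 = 2·6²/2 = 36 kN·m
Superposition: R_A = 12 kN, M_A = 25 kN·m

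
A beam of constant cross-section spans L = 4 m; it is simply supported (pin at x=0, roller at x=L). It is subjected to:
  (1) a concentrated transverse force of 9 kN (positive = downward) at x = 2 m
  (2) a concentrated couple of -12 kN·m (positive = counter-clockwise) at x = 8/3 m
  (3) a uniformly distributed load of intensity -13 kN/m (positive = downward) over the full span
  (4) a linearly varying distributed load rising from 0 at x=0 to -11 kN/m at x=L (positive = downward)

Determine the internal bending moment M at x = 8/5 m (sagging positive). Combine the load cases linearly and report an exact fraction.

Load 1 — point force P=9 kN at a=2 m (b=L-a=2):
  M_1 = Pbx/L  [x≤a] = 9·2·(8/5)/4 = 36/5 kN·m
Load 2 — applied couple M₀=-12 kN·m at a=8/3 m (b=L-a=4/3):
  M_2 = M₀x/L  [x≤a] = (-12)·(8/5)/4 = -24/5 kN·m
Load 3 — uniform load w=-13 kN/m over full span:
  M_3 = wx(L-x)/2 = (-13)·(8/5)·(4-(8/5))/2 = -624/25 kN·m
Load 4 — triangular load w₀=-11 kN/m (0→w₀ over full span):
  M_4 = w₀Lx/6 - w₀x³/(6L) = (-11)·4·(8/5)/6 - (-11)·(8/5)³/(6·4) = -1232/125 kN·m
Superposition: M = Σ M_i = -4052/125 kN·m ≈ -32.416000 kN·m

M(8/5) = -4052/125 kN·m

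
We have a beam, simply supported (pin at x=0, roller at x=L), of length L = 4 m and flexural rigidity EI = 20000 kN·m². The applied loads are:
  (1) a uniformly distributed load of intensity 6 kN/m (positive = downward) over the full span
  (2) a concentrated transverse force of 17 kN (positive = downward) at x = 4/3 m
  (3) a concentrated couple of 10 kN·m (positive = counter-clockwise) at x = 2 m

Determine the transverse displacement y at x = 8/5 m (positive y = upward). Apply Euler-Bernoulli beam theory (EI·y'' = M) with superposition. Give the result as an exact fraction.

y(8/5) = -82661/42187500 m

Load 1 — uniform load w=6 kN/m over full span:
  y_1 = -wx(L³-2Lx²+x³)/(24EI) = -6·(8/5)·(4³-2·4·(8/5)²+(8/5)³)/(24·20000) = -372/390625 m
Load 2 — point force P=17 kN at a=4/3 m (b=L-a=8/3):
  y_2 = -Pa(L-x)(2Lx-a²-x²)/(6LEI)  [x>a] = -17·(4/3)·(4-(8/5))·(2·4·(8/5)-(4/3)²-(8/5)²)/(6·4·20000) = -2023/2109375 m
Load 3 — applied couple M₀=10 kN·m at a=2 m (b=L-a=2):
  y_3 = (M₀x³/(6L)+C₁x)/EI  [x≤a] with C₁=M₀(3b²-L²)/(6L)=-5/3 = (10·(8/5)³/(6·4)+(-5/3)·(8/5))/20000 = -3/62500 m
Superposition: y = Σ y_i = -82661/42187500 m ≈ -0.001959 m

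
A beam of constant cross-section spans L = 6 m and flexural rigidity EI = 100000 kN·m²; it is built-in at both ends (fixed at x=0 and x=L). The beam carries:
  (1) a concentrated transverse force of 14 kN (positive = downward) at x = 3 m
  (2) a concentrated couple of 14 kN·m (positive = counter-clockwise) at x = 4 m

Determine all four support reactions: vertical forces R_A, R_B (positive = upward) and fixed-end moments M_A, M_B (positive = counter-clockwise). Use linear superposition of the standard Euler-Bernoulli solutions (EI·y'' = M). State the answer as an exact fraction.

Load 1 — point force P=14 kN at a=3 m (b=L-a=3):
  R_A = Pb²(3a+b)/L³ = 14·3²·(3·3+3)/6³ = 7 kN
  M_A = Pab²/L² = 14·3·3²/6² = 21/2 kN·m
  R_B = Pa²(a+3b)/L³ = 14·3²·(3+3·3)/6³ = 7 kN
  M_B = -Pa²b/L² = -14·3²·3/6² = -21/2 kN·m
Load 2 — applied couple M₀=14 kN·m at a=4 m (b=L-a=2):
  R_A = 6M₀ab/L³ = 6·14·4·2/6³ = 28/9 kN
  M_A = M₀b(2a-b)/L² = 14·2·(2·4-2)/6² = 14/3 kN·m
  R_B = -6M₀ab/L³ = -6·14·4·2/6³ = -28/9 kN
  M_B = M₀a(2b-a)/L² = 14·4·(2·2-4)/6² = 0 kN·m
Superposition: R_A = 91/9 kN, M_A = 91/6 kN·m, R_B = 35/9 kN, M_B = -21/2 kN·m

R_A = 91/9 kN, M_A = 91/6 kN·m, R_B = 35/9 kN, M_B = -21/2 kN·m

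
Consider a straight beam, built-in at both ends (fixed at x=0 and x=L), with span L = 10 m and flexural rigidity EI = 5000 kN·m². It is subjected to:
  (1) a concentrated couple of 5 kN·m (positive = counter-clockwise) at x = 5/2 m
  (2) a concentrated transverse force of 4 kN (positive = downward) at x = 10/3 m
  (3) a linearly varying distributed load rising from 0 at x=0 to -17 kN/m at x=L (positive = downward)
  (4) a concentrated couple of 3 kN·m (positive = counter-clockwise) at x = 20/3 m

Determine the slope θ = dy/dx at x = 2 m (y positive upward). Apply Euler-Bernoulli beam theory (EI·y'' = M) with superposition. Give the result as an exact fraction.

Load 1 — applied couple M₀=5 kN·m at a=5/2 m (b=L-a=15/2):
  θ_1 = (R_Ax²/2 - M_Ax)/EI  [x≤a] with R_A=9/16, M_A=-15/16 = ((9/16)·2²/2 - (-15/16)·2)/5000 = 3/5000 rad
Load 2 — point force P=4 kN at a=10/3 m (b=L-a=20/3):
  θ_2 = -Pb²x(2aL-(3a+b)x)/(2L³EI)  [x≤a] = -4·(20/3)²·2·(2·(10/3)·10-(3·(10/3)+(20/3))·2)/(2·10³·5000) = -4/3375 rad
Load 3 — triangular load w₀=-17 kN/m (0→w₀ over full span):
  θ_3 = -w₀(2x(L-x)(L-2x)(x+2L)+x²(L-x)²)/(120LEI) = -(-17)·(2·2·(10-2)·(10-2·2)·(2+2·10)+2²·(10-2)²)/(120·10·5000) = 119/9375 rad
Load 4 — applied couple M₀=3 kN·m at a=20/3 m (b=L-a=10/3):
  θ_4 = (R_Ax²/2 - M_Ax)/EI  [x≤a] with R_A=2/5, M_A=1 = ((2/5)·2²/2 - 1·2)/5000 = -3/12500 rad
Superposition: θ = Σ θ_i = 8011/675000 rad ≈ 0.011868 rad

θ(2) = 8011/675000 rad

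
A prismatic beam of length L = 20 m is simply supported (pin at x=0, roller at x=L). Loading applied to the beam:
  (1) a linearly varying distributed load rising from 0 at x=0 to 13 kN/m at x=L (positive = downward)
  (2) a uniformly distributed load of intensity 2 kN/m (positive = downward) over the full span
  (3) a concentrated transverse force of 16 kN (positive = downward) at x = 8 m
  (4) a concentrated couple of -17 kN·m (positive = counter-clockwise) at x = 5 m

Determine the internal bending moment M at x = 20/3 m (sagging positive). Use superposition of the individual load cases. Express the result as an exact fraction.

Load 1 — triangular load w₀=13 kN/m (0→w₀ over full span):
  M_1 = w₀Lx/6 - w₀x³/(6L) = 13·20·(20/3)/6 - 13·(20/3)³/(6·20) = 20800/81 kN·m
Load 2 — uniform load w=2 kN/m over full span:
  M_2 = wx(L-x)/2 = 2·(20/3)·(20-(20/3))/2 = 800/9 kN·m
Load 3 — point force P=16 kN at a=8 m (b=L-a=12):
  M_3 = Pbx/L  [x≤a] = 16·12·(20/3)/20 = 64 kN·m
Load 4 — applied couple M₀=-17 kN·m at a=5 m (b=L-a=15):
  M_4 = M₀x/L - M₀  [x>a] = (-17)·(20/3)/20 - (-17) = 34/3 kN·m
Superposition: M = Σ M_i = 34102/81 kN·m ≈ 421.012346 kN·m

M(20/3) = 34102/81 kN·m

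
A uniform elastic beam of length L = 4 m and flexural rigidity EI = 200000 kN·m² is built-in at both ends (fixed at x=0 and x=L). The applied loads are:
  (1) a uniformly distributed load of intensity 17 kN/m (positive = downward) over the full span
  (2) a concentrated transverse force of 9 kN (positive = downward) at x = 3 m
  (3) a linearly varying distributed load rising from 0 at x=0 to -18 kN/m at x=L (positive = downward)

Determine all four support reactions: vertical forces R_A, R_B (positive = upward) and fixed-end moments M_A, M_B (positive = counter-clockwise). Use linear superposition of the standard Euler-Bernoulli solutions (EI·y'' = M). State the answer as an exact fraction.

Load 1 — uniform load w=17 kN/m over full span:
  R_A = wL/2 = 17·4/2 = 34 kN
  M_A = wL²/12 = 17·4²/12 = 68/3 kN·m
  R_B = wL/2 = 17·4/2 = 34 kN
  M_B = -wL²/12 = -17·4²/12 = -68/3 kN·m
Load 2 — point force P=9 kN at a=3 m (b=L-a=1):
  R_A = Pb²(3a+b)/L³ = 9·1²·(3·3+1)/4³ = 45/32 kN
  M_A = Pab²/L² = 9·3·1²/4² = 27/16 kN·m
  R_B = Pa²(a+3b)/L³ = 9·3²·(3+3·1)/4³ = 243/32 kN
  M_B = -Pa²b/L² = -9·3²·1/4² = -81/16 kN·m
Load 3 — triangular load w₀=-18 kN/m (0→w₀ over full span):
  R_A = 3w₀L/20 = 3·(-18)·4/20 = -54/5 kN
  M_A = w₀L²/30 = (-18)·4²/30 = -48/5 kN·m
  R_B = 7w₀L/20 = 7·(-18)·4/20 = -126/5 kN
  M_B = -w₀L²/20 = -(-18)·4²/20 = 72/5 kN·m
Superposition: R_A = 3937/160 kN, M_A = 3541/240 kN·m, R_B = 2623/160 kN, M_B = -3199/240 kN·m

R_A = 3937/160 kN, M_A = 3541/240 kN·m, R_B = 2623/160 kN, M_B = -3199/240 kN·m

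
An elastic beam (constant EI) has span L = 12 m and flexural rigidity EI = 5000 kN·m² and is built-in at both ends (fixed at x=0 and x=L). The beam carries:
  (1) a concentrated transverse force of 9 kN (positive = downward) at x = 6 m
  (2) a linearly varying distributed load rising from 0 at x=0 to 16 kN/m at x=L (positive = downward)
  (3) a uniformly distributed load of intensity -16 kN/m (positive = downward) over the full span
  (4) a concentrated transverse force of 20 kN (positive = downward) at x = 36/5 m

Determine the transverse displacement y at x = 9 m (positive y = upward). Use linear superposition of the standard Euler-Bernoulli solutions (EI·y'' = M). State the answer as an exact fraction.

y(9) = 81/5000 m

Load 1 — point force P=9 kN at a=6 m (b=L-a=6):
  y_1 = -Pa²(L-x)²(3bL-(3b+a)(L-x))/(6L³EI)  [x>a] = -9·6²·(12-9)²·(3·6·12-(3·6+6)·(12-9))/(6·12³·5000) = -81/10000 m
Load 2 — triangular load w₀=16 kN/m (0→w₀ over full span):
  y_2 = -w₀x²(L-x)²(x+2L)/(120LEI) = -16·9²·(12-9)²·(9+2·12)/(120·12·5000) = -2673/50000 m
Load 3 — uniform load w=-16 kN/m over full span:
  y_3 = -wx²(L-x)²/(24EI) = -(-16)·9²·(12-9)²/(24·5000) = 243/2500 m
Load 4 — point force P=20 kN at a=36/5 m (b=L-a=24/5):
  y_4 = -Pa²(L-x)²(3bL-(3b+a)(L-x))/(6L³EI)  [x>a] = -20·(36/5)²·(12-9)²·(3·(24/5)·12-(3·(24/5)+(36/5))·(12-9))/(6·12³·5000) = -243/12500 m
Superposition: y = Σ y_i = 81/5000 m ≈ 0.016200 m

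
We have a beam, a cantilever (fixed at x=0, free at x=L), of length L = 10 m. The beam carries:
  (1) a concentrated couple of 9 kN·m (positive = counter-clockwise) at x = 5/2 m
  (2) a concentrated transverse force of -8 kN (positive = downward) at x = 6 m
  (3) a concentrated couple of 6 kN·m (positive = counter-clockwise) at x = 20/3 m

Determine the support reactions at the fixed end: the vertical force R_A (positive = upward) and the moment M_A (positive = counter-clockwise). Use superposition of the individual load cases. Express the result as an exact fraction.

R_A = -8 kN, M_A = -63 kN·m

Load 1 — applied couple M₀=9 kN·m at a=5/2 m (b=L-a=15/2):
  R_A = 0 kN
  M_A = -M₀ = -9 kN·m
Load 2 — point force P=-8 kN at a=6 m (b=L-a=4):
  R_A = P = (-8) = -8 kN
  M_A = Pa = (-8)·6 = -48 kN·m
Load 3 — applied couple M₀=6 kN·m at a=20/3 m (b=L-a=10/3):
  R_A = 0 kN
  M_A = -M₀ = -6 kN·m
Superposition: R_A = -8 kN, M_A = -63 kN·m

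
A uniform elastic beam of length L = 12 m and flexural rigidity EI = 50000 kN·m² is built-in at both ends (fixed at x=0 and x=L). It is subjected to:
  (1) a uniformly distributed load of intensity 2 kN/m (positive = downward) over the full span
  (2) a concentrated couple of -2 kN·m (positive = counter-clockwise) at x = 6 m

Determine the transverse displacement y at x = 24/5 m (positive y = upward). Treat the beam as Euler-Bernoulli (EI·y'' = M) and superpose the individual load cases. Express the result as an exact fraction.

y(24/5) = -3843/1953125 m

Load 1 — uniform load w=2 kN/m over full span:
  y_1 = -wx²(L-x)²/(24EI) = -2·(24/5)²·(12-(24/5))²/(24·50000) = -3888/1953125 m
Load 2 — applied couple M₀=-2 kN·m at a=6 m (b=L-a=6):
  y_2 = (R_Ax³/6 - M_Ax²/2)/EI  [x≤a] with R_A=-1/4, M_A=-1/2 = ((-1/4)·(24/5)³/6 - (-1/2)·(24/5)²/2)/50000 = 9/390625 m
Superposition: y = Σ y_i = -3843/1953125 m ≈ -0.001968 m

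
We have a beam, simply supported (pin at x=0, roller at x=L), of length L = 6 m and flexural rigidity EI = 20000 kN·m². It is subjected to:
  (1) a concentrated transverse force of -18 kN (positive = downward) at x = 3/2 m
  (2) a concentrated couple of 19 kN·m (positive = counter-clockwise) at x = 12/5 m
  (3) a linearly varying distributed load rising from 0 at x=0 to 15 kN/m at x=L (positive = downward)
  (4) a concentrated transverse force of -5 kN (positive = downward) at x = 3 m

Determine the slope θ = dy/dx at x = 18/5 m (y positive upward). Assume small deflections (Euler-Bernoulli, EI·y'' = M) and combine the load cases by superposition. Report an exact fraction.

Load 1 — point force P=-18 kN at a=3/2 m (b=L-a=9/2):
  θ_1 = -Pa(2L²-6Lx+3x²+a²)/(6LEI)  [x>a] = -(-18)·(3/2)·(2·6²-6·6·(18/5)+3·(18/5)²+(3/2)²)/(6·6·20000) = -4941/8000000 rad
Load 2 — applied couple M₀=19 kN·m at a=12/5 m (b=L-a=18/5):
  θ_2 = (M₀x²/(2L)-M₀(x-a)+C₁)/EI  [x>a] with C₁=M₀(3b²-L²)/(6L)=38/25 = (19·(18/5)²/(2·6)-19·((18/5)-(12/5))+(38/25))/20000 = -19/500000 rad
Load 3 — triangular load w₀=15 kN/m (0→w₀ over full span):
  θ_3 = -w₀(7L⁴-30L²x²+15x⁴)/(360LEI) = -15·(7·6⁴-30·6²·(18/5)²+15·(18/5)⁴)/(360·6·20000) = 261/312500 rad
Load 4 — point force P=-5 kN at a=3 m (b=L-a=3):
  θ_4 = -Pa(2L²-6Lx+3x²+a²)/(6LEI)  [x>a] = -(-5)·3·(2·6²-6·6·(18/5)+3·(18/5)²+3²)/(6·6·20000) = -81/400000 rad
Superposition: θ = Σ θ_i = -917/40000000 rad ≈ -0.000023 rad

θ(18/5) = -917/40000000 rad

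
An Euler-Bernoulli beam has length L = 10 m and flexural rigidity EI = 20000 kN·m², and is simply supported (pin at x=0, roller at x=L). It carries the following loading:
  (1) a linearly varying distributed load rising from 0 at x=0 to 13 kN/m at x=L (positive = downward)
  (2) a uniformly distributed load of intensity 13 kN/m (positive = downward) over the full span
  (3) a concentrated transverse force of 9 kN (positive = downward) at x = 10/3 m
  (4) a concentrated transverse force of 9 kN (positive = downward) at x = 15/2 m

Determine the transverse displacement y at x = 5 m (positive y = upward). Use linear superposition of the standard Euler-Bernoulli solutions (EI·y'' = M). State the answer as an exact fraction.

Load 1 — triangular load w₀=13 kN/m (0→w₀ over full span):
  y_1 = -w₀x(7L⁴-10L²x²+3x⁴)/(360LEI) = -13·5·(7·10⁴-10·10²·5²+3·5⁴)/(360·10·20000) = -65/1536 m
Load 2 — uniform load w=13 kN/m over full span:
  y_2 = -wx(L³-2Lx²+x³)/(24EI) = -13·5·(10³-2·10·5²+5³)/(24·20000) = -65/768 m
Load 3 — point force P=9 kN at a=10/3 m (b=L-a=20/3):
  y_3 = -Pa(L-x)(2Lx-a²-x²)/(6LEI)  [x>a] = -9·(10/3)·(10-5)·(2·10·5-(10/3)²-5²)/(6·10·20000) = -23/2880 m
Load 4 — point force P=9 kN at a=15/2 m (b=L-a=5/2):
  y_4 = -Pbx(L²-b²-x²)/(6LEI)  [x≤a] = -9·(5/2)·5·(10²-(5/2)²-5²)/(6·10·20000) = -33/5120 m
Superposition: y = Σ y_i = -1303/9216 m ≈ -0.141385 m

y(5) = -1303/9216 m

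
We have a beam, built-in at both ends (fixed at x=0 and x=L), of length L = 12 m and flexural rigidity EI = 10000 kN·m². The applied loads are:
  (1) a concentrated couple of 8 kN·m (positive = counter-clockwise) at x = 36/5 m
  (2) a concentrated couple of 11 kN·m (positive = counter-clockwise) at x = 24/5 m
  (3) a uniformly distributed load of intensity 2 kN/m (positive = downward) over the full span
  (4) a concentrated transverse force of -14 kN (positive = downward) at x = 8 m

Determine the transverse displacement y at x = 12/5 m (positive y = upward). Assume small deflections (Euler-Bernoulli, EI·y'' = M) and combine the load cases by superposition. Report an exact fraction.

Load 1 — applied couple M₀=8 kN·m at a=36/5 m (b=L-a=24/5):
  y_1 = (R_Ax³/6 - M_Ax²/2)/EI  [x≤a] with R_A=24/25, M_A=64/25 = ((24/25)·(12/5)³/6 - (64/25)·(12/5)²/2)/10000 = -1008/1953125 m
Load 2 — applied couple M₀=11 kN·m at a=24/5 m (b=L-a=36/5):
  y_2 = (R_Ax³/6 - M_Ax²/2)/EI  [x≤a] with R_A=33/25, M_A=33/25 = ((33/25)·(12/5)³/6 - (33/25)·(12/5)²/2)/10000 = -297/3906250 m
Load 3 — uniform load w=2 kN/m over full span:
  y_3 = -wx²(L-x)²/(24EI) = -2·(12/5)²·(12-(12/5))²/(24·10000) = -1728/390625 m
Load 4 — point force P=-14 kN at a=8 m (b=L-a=4):
  y_4 = -Pb²x²(3aL-(3a+b)x)/(6L³EI)  [x≤a] = -(-14)·4²·(12/5)²·(3·8·12-(3·8+4)·(12/5))/(6·12³·10000) = 644/234375 m
Superposition: y = Σ y_i = -26579/11718750 m ≈ -0.002268 m

y(12/5) = -26579/11718750 m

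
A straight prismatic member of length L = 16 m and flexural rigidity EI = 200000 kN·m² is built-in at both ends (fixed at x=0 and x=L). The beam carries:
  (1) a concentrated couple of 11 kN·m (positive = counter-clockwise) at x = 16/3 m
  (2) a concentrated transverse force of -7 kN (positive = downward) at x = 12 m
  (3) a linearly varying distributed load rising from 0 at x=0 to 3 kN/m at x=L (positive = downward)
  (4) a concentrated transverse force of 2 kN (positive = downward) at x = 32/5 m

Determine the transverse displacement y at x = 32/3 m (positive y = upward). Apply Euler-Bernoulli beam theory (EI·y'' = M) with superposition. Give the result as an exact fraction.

Load 1 — applied couple M₀=11 kN·m at a=16/3 m (b=L-a=32/3):
  y_1 = (R_Ax³/6 - M_Ax²/2 - M₀(x-a)²/2)/EI  [x>a] with R_A=11/12, M_A=0 = ((11/12)·(32/3)³/6 - 0·(32/3)²/2 - 11·((32/3)-(16/3))²/2)/200000 = 22/151875 m
Load 2 — point force P=-7 kN at a=12 m (b=L-a=4):
  y_2 = -Pb²x²(3aL-(3a+b)x)/(6L³EI)  [x≤a] = -(-7)·4²·(32/3)²·(3·12·16-(3·12+4)·(32/3))/(6·16³·200000) = 98/253125 m
Load 3 — triangular load w₀=3 kN/m (0→w₀ over full span):
  y_3 = -w₀x²(L-x)²(x+2L)/(120LEI) = -3·(32/3)²·(16-(32/3))²·((32/3)+2·16)/(120·16·200000) = -4096/3796875 m
Load 4 — point force P=2 kN at a=32/5 m (b=L-a=48/5):
  y_4 = -Pa²(L-x)²(3bL-(3b+a)(L-x))/(6L³EI)  [x>a] = -2·(32/5)²·(16-(32/3))²·(3·(48/5)·16-(3·(48/5)+(32/5))·(16-(32/3)))/(6·16³·200000) = -4096/31640625 m
Superposition: y = Σ y_i = -7132/10546875 m ≈ -0.000676 m

y(32/3) = -7132/10546875 m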